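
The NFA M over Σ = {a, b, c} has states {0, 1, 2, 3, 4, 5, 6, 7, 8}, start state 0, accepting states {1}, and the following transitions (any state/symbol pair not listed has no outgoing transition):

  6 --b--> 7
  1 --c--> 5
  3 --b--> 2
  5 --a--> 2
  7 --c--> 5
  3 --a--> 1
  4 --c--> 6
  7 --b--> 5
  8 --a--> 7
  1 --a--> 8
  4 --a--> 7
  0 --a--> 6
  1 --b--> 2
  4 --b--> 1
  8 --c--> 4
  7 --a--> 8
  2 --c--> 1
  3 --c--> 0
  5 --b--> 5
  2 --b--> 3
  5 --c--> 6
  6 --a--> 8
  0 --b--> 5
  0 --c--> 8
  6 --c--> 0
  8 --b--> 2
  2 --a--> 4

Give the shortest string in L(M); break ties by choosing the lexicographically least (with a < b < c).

A breadth-first search from 0 reaches an accepting state first via the path 0 → 5 → 2 → 1 on input bac.
No string of length < 3 is accepted (BFS exhausts all shorter strings without reaching an accepting state), and bac is the lexicographically least accepting string of length 3.

bac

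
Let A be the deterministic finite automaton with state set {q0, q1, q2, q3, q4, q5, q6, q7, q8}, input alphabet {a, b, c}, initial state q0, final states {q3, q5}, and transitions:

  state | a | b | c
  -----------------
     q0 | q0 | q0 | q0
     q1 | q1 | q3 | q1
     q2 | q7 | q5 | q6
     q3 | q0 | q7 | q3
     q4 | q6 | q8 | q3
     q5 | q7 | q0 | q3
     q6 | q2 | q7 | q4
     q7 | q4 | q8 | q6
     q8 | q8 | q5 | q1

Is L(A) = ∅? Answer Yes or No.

The states reachable from the start state are {q0}.
None of the accepting states {q3, q5} is reachable, so no string is accepted and L(A) = ∅.

Yes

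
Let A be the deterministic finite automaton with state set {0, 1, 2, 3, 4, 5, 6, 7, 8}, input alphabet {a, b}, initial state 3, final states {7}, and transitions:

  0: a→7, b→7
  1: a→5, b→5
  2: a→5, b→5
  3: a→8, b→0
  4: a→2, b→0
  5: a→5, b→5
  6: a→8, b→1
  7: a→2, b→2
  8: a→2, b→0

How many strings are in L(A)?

The useful subgraph on states {0, 3, 7, 8} is acyclic, so L(A) is finite; the longest accepting path visits 4 useful states, giving maximum string length 3.
Counting accepting paths from 3 by length: 2 of length 2, 2 of length 3. Total 4.

4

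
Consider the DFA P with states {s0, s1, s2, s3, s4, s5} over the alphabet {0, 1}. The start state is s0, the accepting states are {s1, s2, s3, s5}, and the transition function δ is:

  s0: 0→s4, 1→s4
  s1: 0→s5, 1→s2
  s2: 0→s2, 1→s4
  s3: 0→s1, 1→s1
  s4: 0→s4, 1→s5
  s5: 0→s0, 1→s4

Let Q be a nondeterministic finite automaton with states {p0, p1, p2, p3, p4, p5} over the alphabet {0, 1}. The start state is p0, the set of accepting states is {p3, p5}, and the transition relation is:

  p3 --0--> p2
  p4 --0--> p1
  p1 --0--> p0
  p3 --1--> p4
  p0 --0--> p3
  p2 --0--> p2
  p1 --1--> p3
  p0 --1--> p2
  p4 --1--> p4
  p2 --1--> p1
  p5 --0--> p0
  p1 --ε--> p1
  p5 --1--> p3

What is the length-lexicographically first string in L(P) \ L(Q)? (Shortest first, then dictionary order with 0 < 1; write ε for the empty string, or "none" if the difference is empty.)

The string 01 is accepted by P but not by Q.
No shorter string lies in the difference, and 01 is the lexicographically first length-2 string in L(P) \ L(Q).

01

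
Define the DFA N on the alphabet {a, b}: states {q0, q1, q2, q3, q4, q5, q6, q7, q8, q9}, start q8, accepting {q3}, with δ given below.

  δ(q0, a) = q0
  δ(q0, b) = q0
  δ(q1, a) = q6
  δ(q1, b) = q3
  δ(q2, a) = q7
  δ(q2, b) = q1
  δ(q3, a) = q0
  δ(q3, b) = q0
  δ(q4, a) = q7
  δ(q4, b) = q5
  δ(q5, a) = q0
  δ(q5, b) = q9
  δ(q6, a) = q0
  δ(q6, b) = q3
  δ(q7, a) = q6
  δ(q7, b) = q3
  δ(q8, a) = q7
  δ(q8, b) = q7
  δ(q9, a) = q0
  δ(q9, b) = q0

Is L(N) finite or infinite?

The useful states (reachable from q8 and able to reach an accepting state) are {q3, q6, q7, q8}.
Restricted to these states the transition graph has no cycle, so every accepting path has bounded length and L is finite.

finite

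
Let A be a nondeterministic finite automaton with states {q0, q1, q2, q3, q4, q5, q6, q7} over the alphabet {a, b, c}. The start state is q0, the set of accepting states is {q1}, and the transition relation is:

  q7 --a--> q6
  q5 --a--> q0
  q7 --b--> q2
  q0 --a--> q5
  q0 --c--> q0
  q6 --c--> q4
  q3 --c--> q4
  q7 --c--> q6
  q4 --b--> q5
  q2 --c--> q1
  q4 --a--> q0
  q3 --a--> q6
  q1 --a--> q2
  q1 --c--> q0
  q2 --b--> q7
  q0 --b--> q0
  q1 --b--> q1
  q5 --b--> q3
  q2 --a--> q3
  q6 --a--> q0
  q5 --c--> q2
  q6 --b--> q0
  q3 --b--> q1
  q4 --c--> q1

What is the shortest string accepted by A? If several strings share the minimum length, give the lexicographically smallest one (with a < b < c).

abb

A breadth-first search from q0 reaches an accepting state first via the path q0 → q5 → q3 → q1 on input abb.
No string of length < 3 is accepted (BFS exhausts all shorter strings without reaching an accepting state), and abb is the lexicographically least accepting string of length 3.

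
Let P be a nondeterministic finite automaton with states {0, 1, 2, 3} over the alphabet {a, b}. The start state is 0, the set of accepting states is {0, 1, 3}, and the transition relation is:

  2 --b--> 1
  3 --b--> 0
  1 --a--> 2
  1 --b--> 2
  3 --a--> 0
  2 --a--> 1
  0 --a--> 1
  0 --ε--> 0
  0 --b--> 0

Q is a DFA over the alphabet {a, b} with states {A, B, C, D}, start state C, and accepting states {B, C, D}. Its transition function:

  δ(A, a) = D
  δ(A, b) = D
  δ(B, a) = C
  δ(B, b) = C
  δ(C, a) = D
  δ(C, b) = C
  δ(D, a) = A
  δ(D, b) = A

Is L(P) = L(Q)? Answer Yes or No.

Yes

Exploring the product automaton P × Q from the start pair (0, C), following both machines on each input symbol, reaches 3 state pairs: (0, C), (1, D), (2, A).
P accepts in {0, 1, 3} and Q accepts in {B, C, D}. In every reachable pair the two components are either both accepting — (0, C), (1, D) — or both non-accepting, so no string is accepted by exactly one of the machines: L(P) \ L(Q) and L(Q) \ L(P) are both empty.
Hence every string is accepted by P iff it is accepted by Q, and the two languages coincide.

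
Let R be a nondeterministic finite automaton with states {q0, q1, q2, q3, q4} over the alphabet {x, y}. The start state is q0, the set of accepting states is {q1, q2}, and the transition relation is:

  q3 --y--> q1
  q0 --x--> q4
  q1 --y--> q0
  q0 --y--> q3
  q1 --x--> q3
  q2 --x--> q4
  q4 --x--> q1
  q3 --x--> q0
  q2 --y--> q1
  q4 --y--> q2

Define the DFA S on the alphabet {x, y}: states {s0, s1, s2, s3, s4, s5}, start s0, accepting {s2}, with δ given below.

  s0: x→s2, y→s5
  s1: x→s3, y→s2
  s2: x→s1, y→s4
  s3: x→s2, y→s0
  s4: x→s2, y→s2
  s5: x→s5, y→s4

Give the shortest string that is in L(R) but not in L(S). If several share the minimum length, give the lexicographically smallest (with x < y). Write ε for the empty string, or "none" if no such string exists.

xx

The string xx is accepted by R but not by S.
No shorter string lies in the difference, and xx is the lexicographically first length-2 string in L(R) \ L(S).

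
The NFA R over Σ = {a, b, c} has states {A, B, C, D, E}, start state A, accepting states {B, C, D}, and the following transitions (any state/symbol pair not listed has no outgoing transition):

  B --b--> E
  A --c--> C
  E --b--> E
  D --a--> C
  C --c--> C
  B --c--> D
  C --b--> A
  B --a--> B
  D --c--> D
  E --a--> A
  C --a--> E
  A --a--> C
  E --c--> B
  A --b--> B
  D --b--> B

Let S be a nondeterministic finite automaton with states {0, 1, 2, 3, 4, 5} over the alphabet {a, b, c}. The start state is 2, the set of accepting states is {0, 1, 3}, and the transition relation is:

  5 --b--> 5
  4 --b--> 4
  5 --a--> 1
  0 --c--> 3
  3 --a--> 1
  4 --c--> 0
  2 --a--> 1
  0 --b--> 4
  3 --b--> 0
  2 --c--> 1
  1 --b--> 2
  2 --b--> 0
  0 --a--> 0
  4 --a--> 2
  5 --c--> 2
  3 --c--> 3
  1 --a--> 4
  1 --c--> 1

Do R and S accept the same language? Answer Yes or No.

Exploring the product automaton R × S from the start pair (A, 2), following both machines on each input symbol, reaches 5 state pairs: (A, 2), (C, 1), (B, 0), (E, 4), (D, 3).
R accepts in {B, C, D} and S accepts in {0, 1, 3}. In every reachable pair the two components are either both accepting — (C, 1), (B, 0), (D, 3) — or both non-accepting, so no string is accepted by exactly one of the machines: L(R) \ L(S) and L(S) \ L(R) are both empty.
Hence every string is accepted by R iff it is accepted by S, and the two languages coincide.

Yes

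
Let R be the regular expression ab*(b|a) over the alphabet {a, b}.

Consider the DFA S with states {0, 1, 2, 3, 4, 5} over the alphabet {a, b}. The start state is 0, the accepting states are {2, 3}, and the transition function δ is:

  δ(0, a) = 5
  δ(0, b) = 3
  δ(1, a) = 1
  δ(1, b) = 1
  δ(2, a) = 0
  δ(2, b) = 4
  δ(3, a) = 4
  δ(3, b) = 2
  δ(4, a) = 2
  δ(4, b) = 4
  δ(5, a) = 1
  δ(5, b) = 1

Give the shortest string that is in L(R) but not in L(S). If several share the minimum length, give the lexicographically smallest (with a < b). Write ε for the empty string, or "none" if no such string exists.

aa

The string aa is accepted by R but not by S.
No shorter string lies in the difference, and aa is the lexicographically first length-2 string in L(R) \ L(S).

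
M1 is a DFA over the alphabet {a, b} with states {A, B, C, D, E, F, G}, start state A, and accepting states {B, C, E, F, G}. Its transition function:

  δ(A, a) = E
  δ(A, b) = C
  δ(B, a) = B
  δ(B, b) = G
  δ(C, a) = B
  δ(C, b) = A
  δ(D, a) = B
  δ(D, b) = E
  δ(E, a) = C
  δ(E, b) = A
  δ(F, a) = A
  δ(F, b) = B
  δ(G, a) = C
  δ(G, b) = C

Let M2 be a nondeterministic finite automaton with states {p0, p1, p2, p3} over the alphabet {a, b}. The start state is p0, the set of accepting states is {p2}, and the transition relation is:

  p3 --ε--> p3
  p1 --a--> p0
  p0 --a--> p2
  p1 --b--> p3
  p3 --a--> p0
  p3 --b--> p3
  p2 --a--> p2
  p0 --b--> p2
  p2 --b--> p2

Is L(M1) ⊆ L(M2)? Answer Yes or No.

Yes

Exploring the product automaton M1 × M2 from the start pair (A, p0), following both machines on each input symbol, reaches 6 state pairs: (A, p0), (E, p2), (C, p2), (A, p2), (B, p2), (G, p2).
M1 accepts in {B, C, E, F, G} and M2 accepts in {p2}. The reachable pairs whose M1-component is accepting are (E, p2), (C, p2), (B, p2), (G, p2); in each of them the M2-component is accepting too, so the product for L(M1) \ L(M2) (M1-component accepting, M2-component rejecting) has no reachable accepting pair and the difference is empty.
Hence every string in L(M1) is also in L(M2).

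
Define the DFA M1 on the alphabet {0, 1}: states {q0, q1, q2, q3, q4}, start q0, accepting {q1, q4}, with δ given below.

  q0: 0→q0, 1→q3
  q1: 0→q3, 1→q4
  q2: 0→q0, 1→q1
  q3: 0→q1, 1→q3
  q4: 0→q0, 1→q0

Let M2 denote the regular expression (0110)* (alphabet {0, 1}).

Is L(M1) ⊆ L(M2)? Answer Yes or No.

The string 10 is in L(M1) but not in L(M2).
So L(M1) ⊄ L(M2).

No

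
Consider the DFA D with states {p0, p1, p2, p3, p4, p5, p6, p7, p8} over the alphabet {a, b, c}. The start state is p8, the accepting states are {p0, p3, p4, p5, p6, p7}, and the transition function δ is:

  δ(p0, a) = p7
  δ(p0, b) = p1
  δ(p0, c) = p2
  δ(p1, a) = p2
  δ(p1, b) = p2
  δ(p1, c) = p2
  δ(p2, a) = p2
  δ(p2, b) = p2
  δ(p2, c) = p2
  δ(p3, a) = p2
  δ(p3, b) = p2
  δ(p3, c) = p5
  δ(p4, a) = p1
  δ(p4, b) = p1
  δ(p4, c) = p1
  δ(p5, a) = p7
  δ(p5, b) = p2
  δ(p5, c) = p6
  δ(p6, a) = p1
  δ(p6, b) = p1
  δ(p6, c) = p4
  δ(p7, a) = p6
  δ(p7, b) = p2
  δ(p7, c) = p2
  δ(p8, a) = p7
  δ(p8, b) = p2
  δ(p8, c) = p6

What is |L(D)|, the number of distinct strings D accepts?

The useful subgraph on states {p4, p6, p7, p8} is acyclic, so L(D) is finite; the longest accepting path visits 4 useful states, giving maximum string length 3.
Counting accepting paths from p8 by length: 2 of length 1, 2 of length 2, 1 of length 3. Total 5.

5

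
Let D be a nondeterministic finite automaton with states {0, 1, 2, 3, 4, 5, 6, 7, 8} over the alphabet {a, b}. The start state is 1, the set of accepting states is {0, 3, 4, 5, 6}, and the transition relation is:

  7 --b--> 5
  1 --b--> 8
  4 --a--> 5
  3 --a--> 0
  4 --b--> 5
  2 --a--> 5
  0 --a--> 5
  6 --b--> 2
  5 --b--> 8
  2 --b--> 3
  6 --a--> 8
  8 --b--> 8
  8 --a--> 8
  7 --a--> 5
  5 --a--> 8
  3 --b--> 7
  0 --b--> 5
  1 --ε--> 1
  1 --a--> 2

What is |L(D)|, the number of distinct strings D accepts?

7

The useful subgraph on states {0, 1, 2, 3, 5, 7} is acyclic, so L(D) is finite; the longest accepting path visits 5 useful states, giving maximum string length 4.
Counting accepting paths from 1 by length: 2 of length 2, 1 of length 3, 4 of length 4. Total 7.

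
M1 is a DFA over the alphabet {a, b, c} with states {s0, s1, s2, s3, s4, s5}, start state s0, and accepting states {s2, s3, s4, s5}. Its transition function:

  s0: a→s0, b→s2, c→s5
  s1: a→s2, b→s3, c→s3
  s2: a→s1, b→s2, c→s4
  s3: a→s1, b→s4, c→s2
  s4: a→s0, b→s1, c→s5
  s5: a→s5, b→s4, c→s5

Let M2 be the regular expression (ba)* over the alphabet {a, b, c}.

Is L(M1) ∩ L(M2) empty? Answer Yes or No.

Yes

Converting the expression M2 to a DFA (subset construction, then merging equivalent states) gives the minimal DFA with states {r0, r1, r2}, start state r0, accepting states {r0} and transitions r0: a→r1, b→r2, c→r1; r1: a→r1, b→r1, c→r1; r2: a→r0, b→r1, c→r1.
Exploring the product automaton M1 × M2 from the start pair (s0, r0), following both machines on each input symbol, reaches 10 state pairs: (s0, r0), (s0, r1), (s2, r2), (s5, r1), (s2, r1), (s1, r0), (s4, r1), (s1, r1), (s3, r2), (s3, r1).
M1 accepts in {s2, s3, s4, s5} and M2 accepts in {r0}; no reachable pair has both components accepting, so no string drives both machines to acceptance simultaneously and L(M1) ∩ L(M2) = ∅.
So no string is accepted by both, and the intersection is empty.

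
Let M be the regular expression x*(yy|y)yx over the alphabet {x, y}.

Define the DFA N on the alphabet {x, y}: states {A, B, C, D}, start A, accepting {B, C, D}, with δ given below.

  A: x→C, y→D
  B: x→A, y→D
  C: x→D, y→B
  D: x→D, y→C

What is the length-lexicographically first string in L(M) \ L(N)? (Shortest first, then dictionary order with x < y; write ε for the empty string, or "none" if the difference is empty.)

yyyx

The string yyyx is accepted by M but not by N.
No shorter string lies in the difference, and yyyx is the lexicographically first length-4 string in L(M) \ L(N).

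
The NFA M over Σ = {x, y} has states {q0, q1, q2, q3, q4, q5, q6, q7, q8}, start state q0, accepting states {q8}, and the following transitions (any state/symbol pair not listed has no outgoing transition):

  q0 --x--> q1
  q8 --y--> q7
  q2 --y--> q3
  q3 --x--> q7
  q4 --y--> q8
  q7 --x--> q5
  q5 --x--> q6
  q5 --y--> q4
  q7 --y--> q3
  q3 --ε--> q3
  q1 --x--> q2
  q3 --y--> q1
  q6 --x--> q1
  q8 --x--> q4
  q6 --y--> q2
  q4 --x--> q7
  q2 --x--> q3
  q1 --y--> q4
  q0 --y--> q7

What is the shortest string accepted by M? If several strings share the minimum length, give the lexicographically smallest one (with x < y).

xyy

A breadth-first search from q0 reaches an accepting state first via the path q0 → q1 → q4 → q8 on input xyy.
No string of length < 3 is accepted (BFS exhausts all shorter strings without reaching an accepting state), and xyy is the lexicographically least accepting string of length 3.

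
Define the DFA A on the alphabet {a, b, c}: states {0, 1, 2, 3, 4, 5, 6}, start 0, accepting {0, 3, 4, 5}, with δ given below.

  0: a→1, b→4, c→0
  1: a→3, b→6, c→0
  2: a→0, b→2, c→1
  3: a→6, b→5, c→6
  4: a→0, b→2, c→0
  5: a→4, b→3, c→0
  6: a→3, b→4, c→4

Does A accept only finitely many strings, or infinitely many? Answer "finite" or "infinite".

infinite

State 0 is reachable from the start and can reach an accepting state, and it lies on the cycle 0 → 0.
Traversing that cycle any number of times yields accepted strings of unbounded length, so the language is infinite.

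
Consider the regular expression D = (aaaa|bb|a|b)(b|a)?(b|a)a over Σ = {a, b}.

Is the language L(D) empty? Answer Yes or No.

No

The string aaa matches the expression, so it belongs to L(D).
Since L(D) contains at least one string, it is not empty.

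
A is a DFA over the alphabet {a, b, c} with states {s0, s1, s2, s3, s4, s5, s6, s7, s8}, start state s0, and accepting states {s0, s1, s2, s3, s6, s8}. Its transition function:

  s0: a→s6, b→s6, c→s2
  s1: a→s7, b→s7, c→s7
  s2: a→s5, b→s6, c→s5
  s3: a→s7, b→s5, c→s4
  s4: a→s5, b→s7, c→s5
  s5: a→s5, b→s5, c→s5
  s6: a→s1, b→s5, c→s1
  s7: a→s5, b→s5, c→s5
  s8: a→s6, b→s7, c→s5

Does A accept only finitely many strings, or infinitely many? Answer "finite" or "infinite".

The useful states (reachable from s0 and able to reach an accepting state) are {s0, s1, s2, s6}.
Restricted to these states the transition graph has no cycle, so every accepting path has bounded length and L is finite.

finite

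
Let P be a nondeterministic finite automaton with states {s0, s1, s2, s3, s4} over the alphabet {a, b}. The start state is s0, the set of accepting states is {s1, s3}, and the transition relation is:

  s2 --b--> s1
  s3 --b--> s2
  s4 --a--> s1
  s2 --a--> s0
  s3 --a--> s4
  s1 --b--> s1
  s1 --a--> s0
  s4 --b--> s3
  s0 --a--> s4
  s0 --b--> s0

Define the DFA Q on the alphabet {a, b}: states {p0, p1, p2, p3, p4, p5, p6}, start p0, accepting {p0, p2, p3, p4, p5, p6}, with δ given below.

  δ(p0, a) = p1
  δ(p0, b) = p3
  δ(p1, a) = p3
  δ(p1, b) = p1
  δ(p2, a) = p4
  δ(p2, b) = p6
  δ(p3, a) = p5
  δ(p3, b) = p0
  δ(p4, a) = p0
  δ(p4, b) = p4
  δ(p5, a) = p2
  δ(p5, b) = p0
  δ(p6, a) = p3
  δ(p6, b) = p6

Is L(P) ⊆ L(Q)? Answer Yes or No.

No

The string ab is in L(P) but not in L(Q).
So L(P) ⊄ L(Q).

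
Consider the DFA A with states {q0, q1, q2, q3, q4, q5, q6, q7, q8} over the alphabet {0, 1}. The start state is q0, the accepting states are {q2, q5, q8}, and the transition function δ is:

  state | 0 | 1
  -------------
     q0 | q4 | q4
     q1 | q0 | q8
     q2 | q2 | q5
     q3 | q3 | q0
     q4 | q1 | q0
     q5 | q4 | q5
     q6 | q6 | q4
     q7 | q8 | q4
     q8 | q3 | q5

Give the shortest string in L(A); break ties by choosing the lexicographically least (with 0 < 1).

A breadth-first search from q0 reaches an accepting state first via the path q0 → q4 → q1 → q8 on input 001.
No string of length < 3 is accepted (BFS exhausts all shorter strings without reaching an accepting state), and 001 is the lexicographically least accepting string of length 3.

001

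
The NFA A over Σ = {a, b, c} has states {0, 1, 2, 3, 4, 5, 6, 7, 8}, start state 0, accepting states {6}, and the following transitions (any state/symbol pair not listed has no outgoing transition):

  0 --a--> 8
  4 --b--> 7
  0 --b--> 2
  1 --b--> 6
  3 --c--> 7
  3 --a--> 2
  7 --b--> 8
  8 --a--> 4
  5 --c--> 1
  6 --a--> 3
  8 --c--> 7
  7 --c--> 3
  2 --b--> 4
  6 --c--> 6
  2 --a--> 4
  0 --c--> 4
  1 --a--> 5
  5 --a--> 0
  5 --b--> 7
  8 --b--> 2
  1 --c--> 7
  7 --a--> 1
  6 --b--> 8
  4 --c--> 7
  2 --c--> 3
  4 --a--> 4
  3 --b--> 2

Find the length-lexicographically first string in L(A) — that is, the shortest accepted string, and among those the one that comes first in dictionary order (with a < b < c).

acab

A breadth-first search from 0 reaches an accepting state first via the path 0 → 8 → 7 → 1 → 6 on input acab.
No string of length < 4 is accepted (BFS exhausts all shorter strings without reaching an accepting state), and acab is the lexicographically least accepting string of length 4.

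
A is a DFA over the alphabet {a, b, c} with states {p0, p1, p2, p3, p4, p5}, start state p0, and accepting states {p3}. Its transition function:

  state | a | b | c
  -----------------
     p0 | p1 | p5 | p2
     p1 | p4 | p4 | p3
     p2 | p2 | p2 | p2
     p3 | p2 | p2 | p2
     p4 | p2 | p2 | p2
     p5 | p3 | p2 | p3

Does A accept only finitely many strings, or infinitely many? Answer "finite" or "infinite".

The useful states (reachable from p0 and able to reach an accepting state) are {p0, p1, p3, p5}.
Restricted to these states the transition graph has no cycle, so every accepting path has bounded length and L is finite.

finite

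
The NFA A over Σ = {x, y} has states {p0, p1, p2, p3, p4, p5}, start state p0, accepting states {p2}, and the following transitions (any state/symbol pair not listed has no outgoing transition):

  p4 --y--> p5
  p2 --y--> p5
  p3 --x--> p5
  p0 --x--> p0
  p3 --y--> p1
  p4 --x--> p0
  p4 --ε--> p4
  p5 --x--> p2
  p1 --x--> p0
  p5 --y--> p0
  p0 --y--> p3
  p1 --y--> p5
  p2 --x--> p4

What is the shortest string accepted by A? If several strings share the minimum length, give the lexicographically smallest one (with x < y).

yxx

A breadth-first search from p0 reaches an accepting state first via the path p0 → p3 → p5 → p2 on input yxx.
No string of length < 3 is accepted (BFS exhausts all shorter strings without reaching an accepting state), and yxx is the lexicographically least accepting string of length 3.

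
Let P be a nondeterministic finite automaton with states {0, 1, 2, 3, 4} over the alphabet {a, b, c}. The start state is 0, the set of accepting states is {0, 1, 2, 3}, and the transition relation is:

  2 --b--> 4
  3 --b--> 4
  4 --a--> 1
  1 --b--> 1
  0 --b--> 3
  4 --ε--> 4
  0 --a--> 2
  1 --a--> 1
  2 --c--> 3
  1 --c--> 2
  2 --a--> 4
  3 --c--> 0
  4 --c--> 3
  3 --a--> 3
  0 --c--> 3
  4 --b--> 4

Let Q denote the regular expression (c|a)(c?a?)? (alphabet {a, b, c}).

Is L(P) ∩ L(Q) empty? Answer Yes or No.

No

The string a is accepted by both P and Q.
Hence L(P) ∩ L(Q) ≠ ∅.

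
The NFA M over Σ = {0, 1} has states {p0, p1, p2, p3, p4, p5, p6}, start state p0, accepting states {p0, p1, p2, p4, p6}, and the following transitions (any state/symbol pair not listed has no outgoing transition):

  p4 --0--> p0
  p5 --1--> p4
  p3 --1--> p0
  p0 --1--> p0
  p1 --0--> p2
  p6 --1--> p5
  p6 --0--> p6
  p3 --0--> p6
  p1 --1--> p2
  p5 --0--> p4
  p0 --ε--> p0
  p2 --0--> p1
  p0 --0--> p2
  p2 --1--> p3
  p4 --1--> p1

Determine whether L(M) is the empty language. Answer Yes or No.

No

The empty string ε is accepted: the run p0 ends in the accepting state p0.
Since at least one string is accepted, L(M) is not empty.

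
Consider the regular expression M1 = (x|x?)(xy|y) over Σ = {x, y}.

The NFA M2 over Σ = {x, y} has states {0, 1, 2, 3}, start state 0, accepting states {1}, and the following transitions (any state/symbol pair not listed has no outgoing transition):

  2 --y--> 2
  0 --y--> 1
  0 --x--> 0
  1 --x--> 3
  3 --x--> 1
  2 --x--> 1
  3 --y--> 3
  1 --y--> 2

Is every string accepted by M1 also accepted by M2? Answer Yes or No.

Yes

Converting the expression M1 to a DFA (subset construction, then merging equivalent states) gives the minimal DFA with states {r0, r1, r2, r3, r4}, start state r0, accepting states {r2} and transitions r0: x→r1, y→r2; r1: x→r3, y→r2; r2: x→r4, y→r4; r3: x→r4, y→r2; r4: x→r4, y→r4.
Exploring the product automaton M1 × M2 from the start pair (r0, 0), following both machines on each input symbol, reaches 8 state pairs: (r0, 0), (r1, 0), (r2, 1), (r3, 0), (r4, 3), (r4, 2), (r4, 0), (r4, 1).
M1 accepts in {r2} and M2 accepts in {1}. The reachable pairs whose M1-component is accepting are (r2, 1); in each of them the M2-component is accepting too, so the product for L(M1) \ L(M2) (M1-component accepting, M2-component rejecting) has no reachable accepting pair and the difference is empty.
Hence every string in L(M1) is also in L(M2).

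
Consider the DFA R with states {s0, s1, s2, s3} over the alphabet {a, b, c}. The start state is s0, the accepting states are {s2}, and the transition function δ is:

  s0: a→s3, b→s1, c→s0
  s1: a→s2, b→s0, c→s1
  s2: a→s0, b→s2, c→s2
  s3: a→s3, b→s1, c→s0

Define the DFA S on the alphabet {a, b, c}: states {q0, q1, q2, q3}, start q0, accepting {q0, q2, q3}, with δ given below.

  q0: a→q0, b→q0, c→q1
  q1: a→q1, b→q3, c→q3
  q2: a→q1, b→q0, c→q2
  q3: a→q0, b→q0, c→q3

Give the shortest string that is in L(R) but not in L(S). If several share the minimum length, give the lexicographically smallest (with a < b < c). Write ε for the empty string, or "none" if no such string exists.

The string bac is accepted by R but not by S.
No shorter string lies in the difference, and bac is the lexicographically first length-3 string in L(R) \ L(S).

bac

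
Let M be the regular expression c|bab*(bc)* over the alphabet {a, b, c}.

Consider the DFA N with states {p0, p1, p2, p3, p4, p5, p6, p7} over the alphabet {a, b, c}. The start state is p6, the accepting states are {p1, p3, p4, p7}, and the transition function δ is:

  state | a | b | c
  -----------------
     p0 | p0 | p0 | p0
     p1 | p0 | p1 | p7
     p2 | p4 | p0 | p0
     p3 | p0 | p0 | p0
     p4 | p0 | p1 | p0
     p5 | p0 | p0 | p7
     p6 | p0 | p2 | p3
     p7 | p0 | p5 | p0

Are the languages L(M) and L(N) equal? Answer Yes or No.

Yes

Converting the expression M to a DFA (subset construction, then merging equivalent states) gives the minimal DFA with states {m0, m1, m2, m3, m4, m5, m6, m7}, start state m0, accepting states {m3, m4, m5, m6} and transitions m0: a→m1, b→m2, c→m3; m1: a→m1, b→m1, c→m1; m2: a→m4, b→m1, c→m1; m3: a→m1, b→m1, c→m1; m4: a→m1, b→m5, c→m1; m5: a→m1, b→m5, c→m6; m6: a→m1, b→m7, c→m1; m7: a→m1, b→m1, c→m6.
Exploring the product automaton M × N from the start pair (m0, p6), following both machines on each input symbol, reaches 8 state pairs: (m0, p6), (m1, p0), (m2, p2), (m3, p3), (m4, p4), (m5, p1), (m6, p7), (m7, p5).
M accepts in {m3, m4, m5, m6} and N accepts in {p1, p3, p4, p7}. In every reachable pair the two components are either both accepting — (m3, p3), (m4, p4), (m5, p1), (m6, p7) — or both non-accepting, so no string is accepted by exactly one of the machines: L(M) \ L(N) and L(N) \ L(M) are both empty.
Hence every string is accepted by M iff it is accepted by N, and the two languages coincide.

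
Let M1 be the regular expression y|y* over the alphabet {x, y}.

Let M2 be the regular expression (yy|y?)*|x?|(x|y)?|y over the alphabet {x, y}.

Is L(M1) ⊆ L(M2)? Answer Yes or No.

Yes

Converting the expression M1 to a DFA (subset construction, then merging equivalent states) gives the minimal DFA with states {r0, r1}, start state r0, accepting states {r0} and transitions r0: x→r1, y→r0; r1: x→r1, y→r1.
Converting the expression M2 to a DFA (subset construction, then merging equivalent states) gives the minimal DFA with states {t0, t1, t2, t3}, start state t0, accepting states {t0, t1, t2} and transitions t0: x→t1, y→t2; t1: x→t3, y→t3; t2: x→t3, y→t2; t3: x→t3, y→t3.
Exploring the product automaton M1 × M2 from the start pair (r0, t0), following both machines on each input symbol, reaches 4 state pairs: (r0, t0), (r1, t1), (r0, t2), (r1, t3).
M1 accepts in {r0} and M2 accepts in {t0, t1, t2}. The reachable pairs whose M1-component is accepting are (r0, t0), (r0, t2); in each of them the M2-component is accepting too, so the product for L(M1) \ L(M2) (M1-component accepting, M2-component rejecting) has no reachable accepting pair and the difference is empty.
Hence every string in L(M1) is also in L(M2).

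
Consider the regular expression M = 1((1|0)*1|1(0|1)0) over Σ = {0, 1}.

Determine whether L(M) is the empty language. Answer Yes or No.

The string 11 matches the expression, so it belongs to L(M).
Since L(M) contains at least one string, it is not empty.

No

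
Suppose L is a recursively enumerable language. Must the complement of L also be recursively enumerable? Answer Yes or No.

If both L and its complement were r.e., running the two recognisers in parallel would decide L, so L would be recursive; but there are r.e. languages that are not recursive (e.g. the halting problem), and their complements are therefore not r.e.

No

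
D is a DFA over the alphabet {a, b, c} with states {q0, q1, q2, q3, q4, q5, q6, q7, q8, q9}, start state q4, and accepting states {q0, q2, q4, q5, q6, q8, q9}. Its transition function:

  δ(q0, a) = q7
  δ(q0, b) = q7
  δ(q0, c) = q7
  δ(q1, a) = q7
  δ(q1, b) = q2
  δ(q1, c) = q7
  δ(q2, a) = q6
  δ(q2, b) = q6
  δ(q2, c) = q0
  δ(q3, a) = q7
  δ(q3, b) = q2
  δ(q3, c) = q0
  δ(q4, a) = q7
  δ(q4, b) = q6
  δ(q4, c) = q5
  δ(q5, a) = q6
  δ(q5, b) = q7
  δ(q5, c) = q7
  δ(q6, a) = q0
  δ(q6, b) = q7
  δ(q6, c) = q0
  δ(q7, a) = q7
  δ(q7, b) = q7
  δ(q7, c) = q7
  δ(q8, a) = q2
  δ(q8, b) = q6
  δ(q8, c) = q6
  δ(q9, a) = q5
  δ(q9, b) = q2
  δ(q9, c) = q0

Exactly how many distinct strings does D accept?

The useful subgraph on states {q0, q4, q5, q6} is acyclic, so L(D) is finite; the longest accepting path visits 4 useful states, giving maximum string length 3.
Counting accepting paths from q4 by length: 1 of length 0, 2 of length 1, 3 of length 2, 2 of length 3. Total 8.

8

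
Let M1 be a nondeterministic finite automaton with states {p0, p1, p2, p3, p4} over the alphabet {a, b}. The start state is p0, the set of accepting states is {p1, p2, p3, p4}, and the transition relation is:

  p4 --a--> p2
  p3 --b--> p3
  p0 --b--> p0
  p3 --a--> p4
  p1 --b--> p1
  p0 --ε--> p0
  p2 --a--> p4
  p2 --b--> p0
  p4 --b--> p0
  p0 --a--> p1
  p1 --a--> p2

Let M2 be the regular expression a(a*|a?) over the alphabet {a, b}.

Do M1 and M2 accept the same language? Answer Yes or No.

The string ab is accepted by M1 but rejected by M2.
So L(M1) ≠ L(M2).

No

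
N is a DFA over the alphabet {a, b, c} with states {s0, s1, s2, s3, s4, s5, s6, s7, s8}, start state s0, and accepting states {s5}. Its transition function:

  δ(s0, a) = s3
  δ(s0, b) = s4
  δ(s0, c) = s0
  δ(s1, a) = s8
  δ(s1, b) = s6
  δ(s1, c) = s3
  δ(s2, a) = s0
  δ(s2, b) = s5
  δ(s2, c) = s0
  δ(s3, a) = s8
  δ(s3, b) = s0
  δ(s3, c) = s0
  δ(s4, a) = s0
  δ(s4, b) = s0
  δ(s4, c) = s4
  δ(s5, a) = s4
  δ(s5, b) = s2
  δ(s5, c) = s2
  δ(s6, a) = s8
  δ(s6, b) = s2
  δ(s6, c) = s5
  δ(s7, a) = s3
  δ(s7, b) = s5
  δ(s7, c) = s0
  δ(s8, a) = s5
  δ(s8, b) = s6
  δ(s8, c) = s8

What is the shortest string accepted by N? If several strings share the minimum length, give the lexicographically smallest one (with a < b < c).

aaa

A breadth-first search from s0 reaches an accepting state first via the path s0 → s3 → s8 → s5 on input aaa.
No string of length < 3 is accepted (BFS exhausts all shorter strings without reaching an accepting state), and aaa is the lexicographically least accepting string of length 3.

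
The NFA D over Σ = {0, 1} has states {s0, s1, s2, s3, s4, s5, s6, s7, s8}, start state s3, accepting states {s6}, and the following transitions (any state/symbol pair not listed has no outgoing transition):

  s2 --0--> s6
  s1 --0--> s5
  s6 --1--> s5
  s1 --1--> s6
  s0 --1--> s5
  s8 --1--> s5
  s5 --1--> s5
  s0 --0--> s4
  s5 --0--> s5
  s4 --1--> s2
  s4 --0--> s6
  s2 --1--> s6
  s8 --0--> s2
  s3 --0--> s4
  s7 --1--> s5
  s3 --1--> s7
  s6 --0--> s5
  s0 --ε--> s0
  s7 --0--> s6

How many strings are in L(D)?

4

The useful subgraph on states {s2, s3, s4, s6, s7} is acyclic, so L(D) is finite; the longest accepting path visits 4 useful states, giving maximum string length 3.
Counting accepting paths from s3 by length: 2 of length 2, 2 of length 3. Total 4.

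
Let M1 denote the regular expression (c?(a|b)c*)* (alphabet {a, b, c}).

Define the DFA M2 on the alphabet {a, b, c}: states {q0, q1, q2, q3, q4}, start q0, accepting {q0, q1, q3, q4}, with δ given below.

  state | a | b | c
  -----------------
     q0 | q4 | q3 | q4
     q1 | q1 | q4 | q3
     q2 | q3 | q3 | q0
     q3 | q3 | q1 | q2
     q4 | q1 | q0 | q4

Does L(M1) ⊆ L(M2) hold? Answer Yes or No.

The string bc is in L(M1) but not in L(M2).
So L(M1) ⊄ L(M2).

No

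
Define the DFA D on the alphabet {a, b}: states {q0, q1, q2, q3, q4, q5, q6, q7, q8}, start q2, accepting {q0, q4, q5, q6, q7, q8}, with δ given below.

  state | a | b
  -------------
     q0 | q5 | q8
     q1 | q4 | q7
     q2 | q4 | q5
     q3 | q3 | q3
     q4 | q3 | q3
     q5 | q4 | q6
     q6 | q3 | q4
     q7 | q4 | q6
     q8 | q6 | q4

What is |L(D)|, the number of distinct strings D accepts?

5

The useful subgraph on states {q2, q4, q5, q6} is acyclic, so L(D) is finite; the longest accepting path visits 4 useful states, giving maximum string length 3.
Counting accepting paths from q2 by length: 2 of length 1, 2 of length 2, 1 of length 3. Total 5.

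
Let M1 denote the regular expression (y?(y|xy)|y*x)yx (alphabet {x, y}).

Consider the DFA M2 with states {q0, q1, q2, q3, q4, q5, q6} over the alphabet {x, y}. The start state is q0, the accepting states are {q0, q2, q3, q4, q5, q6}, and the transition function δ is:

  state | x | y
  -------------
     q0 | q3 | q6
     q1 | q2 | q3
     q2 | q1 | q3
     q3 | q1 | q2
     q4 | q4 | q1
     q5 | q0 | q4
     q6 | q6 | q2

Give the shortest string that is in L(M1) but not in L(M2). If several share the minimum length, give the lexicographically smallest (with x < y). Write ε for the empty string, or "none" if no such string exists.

xyx

The string xyx is accepted by M1 but not by M2.
No shorter string lies in the difference, and xyx is the lexicographically first length-3 string in L(M1) \ L(M2).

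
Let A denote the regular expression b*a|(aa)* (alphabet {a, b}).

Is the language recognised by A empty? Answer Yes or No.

No

The empty string ε matches the expression, so it belongs to L(A).
Since L(A) contains at least one string, it is not empty.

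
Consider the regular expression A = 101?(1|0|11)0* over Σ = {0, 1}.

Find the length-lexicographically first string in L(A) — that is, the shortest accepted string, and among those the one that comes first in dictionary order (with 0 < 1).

100

By inspection of the expression, no string of length less than 3 matches, and 100 is the lexicographically first match of length 3.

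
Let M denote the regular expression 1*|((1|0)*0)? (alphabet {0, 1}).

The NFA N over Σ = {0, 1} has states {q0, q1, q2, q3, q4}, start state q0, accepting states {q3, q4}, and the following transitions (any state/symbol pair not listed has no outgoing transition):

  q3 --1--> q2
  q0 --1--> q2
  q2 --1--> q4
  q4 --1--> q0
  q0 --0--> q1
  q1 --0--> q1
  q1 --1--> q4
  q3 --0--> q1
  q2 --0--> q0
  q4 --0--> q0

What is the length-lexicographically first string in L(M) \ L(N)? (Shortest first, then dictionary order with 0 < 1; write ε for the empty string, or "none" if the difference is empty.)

The empty string ε is accepted by M but not by N.
Since ε is the unique shortest string, it is the required witness.

ε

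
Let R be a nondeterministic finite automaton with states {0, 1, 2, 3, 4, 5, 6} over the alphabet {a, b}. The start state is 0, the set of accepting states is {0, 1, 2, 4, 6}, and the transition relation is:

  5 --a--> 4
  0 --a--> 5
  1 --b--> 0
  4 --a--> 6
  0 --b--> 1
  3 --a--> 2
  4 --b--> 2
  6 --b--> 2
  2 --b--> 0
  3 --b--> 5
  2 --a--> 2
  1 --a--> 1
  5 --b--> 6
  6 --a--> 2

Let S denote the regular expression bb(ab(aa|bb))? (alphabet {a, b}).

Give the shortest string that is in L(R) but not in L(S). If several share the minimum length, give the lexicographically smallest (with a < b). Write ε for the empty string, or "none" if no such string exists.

ε

The empty string ε is accepted by R but not by S.
Since ε is the unique shortest string, it is the required witness.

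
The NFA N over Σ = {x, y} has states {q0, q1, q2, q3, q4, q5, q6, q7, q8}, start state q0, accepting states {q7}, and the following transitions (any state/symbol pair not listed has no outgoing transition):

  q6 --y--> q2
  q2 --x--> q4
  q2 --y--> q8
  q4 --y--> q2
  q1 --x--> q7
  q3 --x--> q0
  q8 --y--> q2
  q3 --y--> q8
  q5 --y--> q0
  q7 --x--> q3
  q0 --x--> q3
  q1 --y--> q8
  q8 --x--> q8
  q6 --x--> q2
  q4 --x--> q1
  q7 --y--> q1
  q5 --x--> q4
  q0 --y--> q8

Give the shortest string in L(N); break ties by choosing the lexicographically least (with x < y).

yyxxx

A breadth-first search from q0 reaches an accepting state first via the path q0 → q8 → q2 → q4 → q1 → q7 on input yyxxx.
No string of length < 5 is accepted (BFS exhausts all shorter strings without reaching an accepting state), and yyxxx is the lexicographically least accepting string of length 5.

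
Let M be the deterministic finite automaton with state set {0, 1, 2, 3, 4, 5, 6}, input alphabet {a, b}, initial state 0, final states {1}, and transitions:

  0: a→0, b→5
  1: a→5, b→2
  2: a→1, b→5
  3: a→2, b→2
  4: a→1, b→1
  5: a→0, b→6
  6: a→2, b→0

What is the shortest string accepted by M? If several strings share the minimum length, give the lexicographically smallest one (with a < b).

A breadth-first search from 0 reaches an accepting state first via the path 0 → 5 → 6 → 2 → 1 on input bbaa.
No string of length < 4 is accepted (BFS exhausts all shorter strings without reaching an accepting state), and bbaa is the lexicographically least accepting string of length 4.

bbaa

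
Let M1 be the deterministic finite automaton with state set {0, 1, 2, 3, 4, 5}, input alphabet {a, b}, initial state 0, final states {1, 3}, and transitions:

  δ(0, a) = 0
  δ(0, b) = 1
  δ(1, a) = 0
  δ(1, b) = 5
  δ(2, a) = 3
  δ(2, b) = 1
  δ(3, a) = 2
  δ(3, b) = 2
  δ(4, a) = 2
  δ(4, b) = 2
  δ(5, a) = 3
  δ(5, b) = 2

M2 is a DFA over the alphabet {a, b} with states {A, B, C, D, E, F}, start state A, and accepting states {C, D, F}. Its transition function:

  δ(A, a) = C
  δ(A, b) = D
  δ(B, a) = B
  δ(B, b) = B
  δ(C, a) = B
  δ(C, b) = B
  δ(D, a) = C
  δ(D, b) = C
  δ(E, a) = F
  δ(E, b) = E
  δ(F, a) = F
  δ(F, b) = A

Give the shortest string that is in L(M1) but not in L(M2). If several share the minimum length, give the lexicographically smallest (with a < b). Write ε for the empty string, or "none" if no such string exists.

ab

The string ab is accepted by M1 but not by M2.
No shorter string lies in the difference, and ab is the lexicographically first length-2 string in L(M1) \ L(M2).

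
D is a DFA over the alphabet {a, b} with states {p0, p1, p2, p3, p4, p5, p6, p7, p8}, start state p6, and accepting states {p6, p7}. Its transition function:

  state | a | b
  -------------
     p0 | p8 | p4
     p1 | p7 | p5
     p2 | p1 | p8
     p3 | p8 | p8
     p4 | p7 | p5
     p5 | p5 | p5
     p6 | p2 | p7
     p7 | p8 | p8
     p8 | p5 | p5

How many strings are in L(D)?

3

The useful subgraph on states {p1, p2, p6, p7} is acyclic, so L(D) is finite; the longest accepting path visits 4 useful states, giving maximum string length 3.
Counting accepting paths from p6 by length: 1 of length 0, 1 of length 1, 1 of length 3. Total 3.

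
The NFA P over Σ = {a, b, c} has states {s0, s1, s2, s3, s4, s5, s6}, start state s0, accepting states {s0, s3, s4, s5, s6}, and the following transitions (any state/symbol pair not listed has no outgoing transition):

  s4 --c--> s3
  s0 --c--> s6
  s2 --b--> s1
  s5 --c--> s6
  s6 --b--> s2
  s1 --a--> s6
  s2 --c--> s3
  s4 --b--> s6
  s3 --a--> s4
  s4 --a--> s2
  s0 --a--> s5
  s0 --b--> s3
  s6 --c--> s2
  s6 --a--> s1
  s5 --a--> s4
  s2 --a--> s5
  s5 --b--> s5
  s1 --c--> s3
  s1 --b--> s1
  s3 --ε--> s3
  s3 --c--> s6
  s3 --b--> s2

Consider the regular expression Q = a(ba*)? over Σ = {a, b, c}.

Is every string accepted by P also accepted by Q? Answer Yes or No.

No

The empty string ε is in L(P) but not in L(Q).
So L(P) ⊄ L(Q).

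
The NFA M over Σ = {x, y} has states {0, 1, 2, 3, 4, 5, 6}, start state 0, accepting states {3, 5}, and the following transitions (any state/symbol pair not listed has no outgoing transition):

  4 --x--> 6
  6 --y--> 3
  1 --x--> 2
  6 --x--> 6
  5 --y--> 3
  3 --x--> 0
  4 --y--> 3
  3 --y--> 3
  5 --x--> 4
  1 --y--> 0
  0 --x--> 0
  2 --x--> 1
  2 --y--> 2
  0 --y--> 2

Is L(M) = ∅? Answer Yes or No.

The states reachable from the start state are {0, 1, 2}.
None of the accepting states {3, 5} is reachable, so no string is accepted and L(M) = ∅.

Yes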